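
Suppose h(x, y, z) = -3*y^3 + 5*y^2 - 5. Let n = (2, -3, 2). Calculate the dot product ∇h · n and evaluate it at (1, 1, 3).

-3

∂h/∂x = 0
∂h/∂y = -9*y^2 + 10*y
∂h/∂z = 0
∇h at (1, 1, 3) = (0, 1, 0)
∇h · n = (0)(2) + (1)(-3) + (0)(2) = -3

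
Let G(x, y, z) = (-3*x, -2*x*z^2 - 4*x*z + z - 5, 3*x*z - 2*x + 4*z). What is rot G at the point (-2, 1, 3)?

(-33, -7, -30)

(∇×G)₁ = ∂G₃/∂y − ∂G₂/∂z = 4*x*z + 4*x - 1
(∇×G)₂ = ∂G₁/∂z − ∂G₃/∂x = -3*z + 2
(∇×G)₃ = ∂G₂/∂x − ∂G₁/∂y = -2*z^2 - 4*z
∇×G = (4*x*z + 4*x - 1, -3*z + 2, -2*z^2 - 4*z)
At (-2, 1, 3): (-33, -7, -30).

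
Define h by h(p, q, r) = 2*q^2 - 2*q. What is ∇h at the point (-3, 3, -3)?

(0, 10, 0)

∂h/∂p = 0
∂h/∂q = 4*q - 2
∂h/∂r = 0
∇h = (0, 4*q - 2, 0)
At (-3, 3, -3): (0, 10, 0).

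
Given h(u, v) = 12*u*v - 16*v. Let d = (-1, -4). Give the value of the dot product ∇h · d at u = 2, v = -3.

∂h/∂u = 12*v
∂h/∂v = 12*u - 16
∇h at (2, -3) = (-36, 8)
∇h · d = (-36)(-1) + (8)(-4) = 4

4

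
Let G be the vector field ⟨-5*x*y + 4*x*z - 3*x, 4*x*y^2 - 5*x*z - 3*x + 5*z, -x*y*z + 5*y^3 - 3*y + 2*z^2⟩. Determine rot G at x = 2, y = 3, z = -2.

(∇×G)₁ = ∂G₃/∂y − ∂G₂/∂z = -x*z + 5*x + 15*y^2 - 8
(∇×G)₂ = ∂G₁/∂z − ∂G₃/∂x = 4*x + y*z
(∇×G)₃ = ∂G₂/∂x − ∂G₁/∂y = 5*x + 4*y^2 - 5*z - 3
∇×G = (-x*z + 5*x + 15*y^2 - 8, 4*x + y*z, 5*x + 4*y^2 - 5*z - 3)
At (2, 3, -2): (141, 2, 53).

(141, 2, 53)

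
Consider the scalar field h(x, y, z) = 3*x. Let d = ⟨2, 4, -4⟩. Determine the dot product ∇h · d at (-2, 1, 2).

∂h/∂x = 3
∂h/∂y = 0
∂h/∂z = 0
∇h at (-2, 1, 2) = (3, 0, 0)
∇h · d = (3)(2) + (0)(4) + (0)(-4) = 6

6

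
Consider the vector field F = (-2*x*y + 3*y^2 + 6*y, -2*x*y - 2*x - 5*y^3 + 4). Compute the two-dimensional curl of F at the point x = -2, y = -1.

-4

∂F₂/∂x = -2*y - 2
∂F₁/∂y = -2*x + 6*y + 6
Scalar curl = 2*x - 8*y - 8
At (-2, -1): -4.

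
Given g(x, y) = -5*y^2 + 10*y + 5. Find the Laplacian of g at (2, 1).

-10

∂²g/∂x² = 0
∂²g/∂y² = -10
∇²g = -10
At (2, 1): -10.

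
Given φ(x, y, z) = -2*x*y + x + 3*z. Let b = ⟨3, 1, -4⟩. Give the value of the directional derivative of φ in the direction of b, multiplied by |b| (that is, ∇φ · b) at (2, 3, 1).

-31

∂φ/∂x = -2*y + 1
∂φ/∂y = -2*x
∂φ/∂z = 3
∇φ at (2, 3, 1) = (-5, -4, 3)
∇φ · b = (-5)(3) + (-4)(1) + (3)(-4) = -31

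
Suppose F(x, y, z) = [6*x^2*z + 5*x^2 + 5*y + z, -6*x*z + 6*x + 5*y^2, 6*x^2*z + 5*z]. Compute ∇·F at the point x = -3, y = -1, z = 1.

∂F₁/∂x = 12*x*z + 10*x
∂F₂/∂y = 10*y
∂F₃/∂z = 6*x^2 + 5
∇·F = 6*x^2 + 12*x*z + 10*x + 10*y + 5
At (-3, -1, 1): -17.

-17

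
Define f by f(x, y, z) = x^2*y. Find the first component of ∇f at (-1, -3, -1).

6

(∇f)_1 = ∂f/∂x = 2*x*y
At (-1, -3, -1): 6.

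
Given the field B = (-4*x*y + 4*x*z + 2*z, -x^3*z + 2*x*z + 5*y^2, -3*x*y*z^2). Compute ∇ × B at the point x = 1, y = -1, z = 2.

(∇×B)₁ = ∂B₃/∂y − ∂B₂/∂z = x^3 - 3*x*z^2 - 2*x
(∇×B)₂ = ∂B₁/∂z − ∂B₃/∂x = 4*x + 3*y*z^2 + 2
(∇×B)₃ = ∂B₂/∂x − ∂B₁/∂y = -3*x^2*z + 4*x + 2*z
∇×B = (x^3 - 3*x*z^2 - 2*x, 4*x + 3*y*z^2 + 2, -3*x^2*z + 4*x + 2*z)
At (1, -1, 2): (-13, -6, 2).

(-13, -6, 2)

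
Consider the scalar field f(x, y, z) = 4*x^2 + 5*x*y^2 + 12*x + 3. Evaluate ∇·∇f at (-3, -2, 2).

∂²f/∂x² = 8
∂²f/∂y² = 10*x
∂²f/∂z² = 0
∇²f = 10*x + 8
At (-3, -2, 2): -22.

-22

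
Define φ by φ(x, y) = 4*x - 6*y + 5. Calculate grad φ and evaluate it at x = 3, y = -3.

(4, -6)

∂φ/∂x = 4
∂φ/∂y = -6
∇φ = (4, -6)
At (3, -3): (4, -6).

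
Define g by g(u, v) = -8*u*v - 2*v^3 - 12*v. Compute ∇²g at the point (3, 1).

-12

∂²g/∂u² = 0
∂²g/∂v² = -12*v
∇²g = -12*v
At (3, 1): -12.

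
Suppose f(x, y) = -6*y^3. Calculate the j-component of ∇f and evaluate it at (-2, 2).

-72

(∇f)_2 = ∂f/∂y = -18*y^2
At (-2, 2): -72.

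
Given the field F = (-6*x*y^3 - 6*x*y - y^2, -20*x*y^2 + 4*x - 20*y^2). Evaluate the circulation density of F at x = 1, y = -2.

∂F₂/∂x = -20*y^2 + 4
∂F₁/∂y = -18*x*y^2 - 6*x - 2*y
Scalar curl = 18*x*y^2 + 6*x - 20*y^2 + 2*y + 4
At (1, -2): -2.

-2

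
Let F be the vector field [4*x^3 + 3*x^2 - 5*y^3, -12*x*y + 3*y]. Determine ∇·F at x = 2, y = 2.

∂F₁/∂x = 12*x^2 + 6*x
∂F₂/∂y = -12*x + 3
∇·F = 12*x^2 - 6*x + 3
At (2, 2): 39.

39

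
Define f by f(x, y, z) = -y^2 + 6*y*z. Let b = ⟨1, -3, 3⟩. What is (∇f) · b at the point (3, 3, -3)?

∂f/∂x = 0
∂f/∂y = -2*y + 6*z
∂f/∂z = 6*y
∇f at (3, 3, -3) = (0, -24, 18)
∇f · b = (0)(1) + (-24)(-3) + (18)(3) = 126

126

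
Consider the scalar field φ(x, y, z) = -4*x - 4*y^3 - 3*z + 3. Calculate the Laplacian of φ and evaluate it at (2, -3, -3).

72

∂²φ/∂x² = 0
∂²φ/∂y² = -24*y
∂²φ/∂z² = 0
∇²φ = -24*y
At (2, -3, -3): 72.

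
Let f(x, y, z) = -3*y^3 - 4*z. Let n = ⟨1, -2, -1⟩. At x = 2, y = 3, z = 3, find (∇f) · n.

∂f/∂x = 0
∂f/∂y = -9*y^2
∂f/∂z = -4
∇f at (2, 3, 3) = (0, -81, -4)
∇f · n = (0)(1) + (-81)(-2) + (-4)(-1) = 166

166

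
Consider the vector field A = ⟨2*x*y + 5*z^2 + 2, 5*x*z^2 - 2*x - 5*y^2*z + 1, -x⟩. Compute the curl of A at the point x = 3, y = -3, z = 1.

(∇×A)₁ = ∂A₃/∂y − ∂A₂/∂z = -10*x*z + 5*y^2
(∇×A)₂ = ∂A₁/∂z − ∂A₃/∂x = 10*z + 1
(∇×A)₃ = ∂A₂/∂x − ∂A₁/∂y = -2*x + 5*z^2 - 2
∇×A = (-10*x*z + 5*y^2, 10*z + 1, -2*x + 5*z^2 - 2)
At (3, -3, 1): (15, 11, -3).

(15, 11, -3)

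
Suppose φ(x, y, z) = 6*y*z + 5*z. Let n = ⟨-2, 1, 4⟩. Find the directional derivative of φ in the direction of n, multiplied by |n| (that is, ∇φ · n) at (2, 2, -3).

50

∂φ/∂x = 0
∂φ/∂y = 6*z
∂φ/∂z = 6*y + 5
∇φ at (2, 2, -3) = (0, -18, 17)
∇φ · n = (0)(-2) + (-18)(1) + (17)(4) = 50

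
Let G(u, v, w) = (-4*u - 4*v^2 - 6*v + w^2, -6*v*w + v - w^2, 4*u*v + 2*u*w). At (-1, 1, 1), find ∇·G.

-11

∂G₁/∂u = -4
∂G₂/∂v = -6*w + 1
∂G₃/∂w = 2*u
∇·G = 2*u - 6*w - 3
At (-1, 1, 1): -11.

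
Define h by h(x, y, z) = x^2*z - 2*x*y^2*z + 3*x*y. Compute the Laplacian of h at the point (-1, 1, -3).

-18

∂²h/∂x² = 2*z
∂²h/∂y² = -4*x*z
∂²h/∂z² = 0
∇²h = -4*x*z + 2*z
At (-1, 1, -3): -18.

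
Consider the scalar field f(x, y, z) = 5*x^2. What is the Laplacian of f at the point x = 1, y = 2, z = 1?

10

∂²f/∂x² = 10
∂²f/∂y² = 0
∂²f/∂z² = 0
∇²f = 10
At (1, 2, 1): 10.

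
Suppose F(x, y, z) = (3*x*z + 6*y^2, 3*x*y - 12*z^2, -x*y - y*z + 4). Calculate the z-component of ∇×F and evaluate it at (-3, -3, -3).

27

(∇×F)_3 = ∂F₂/∂x − ∂F₁/∂y
= 3*y − (12*y)
= -9*y
At (-3, -3, -3): 27.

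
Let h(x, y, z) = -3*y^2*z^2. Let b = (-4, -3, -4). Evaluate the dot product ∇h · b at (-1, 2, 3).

612

∂h/∂x = 0
∂h/∂y = -6*y*z^2
∂h/∂z = -6*y^2*z
∇h at (-1, 2, 3) = (0, -108, -72)
∇h · b = (0)(-4) + (-108)(-3) + (-72)(-4) = 612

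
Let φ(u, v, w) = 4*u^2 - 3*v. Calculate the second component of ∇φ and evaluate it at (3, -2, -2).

-3

(∇φ)_2 = ∂φ/∂v = -3
At (3, -2, -2): -3.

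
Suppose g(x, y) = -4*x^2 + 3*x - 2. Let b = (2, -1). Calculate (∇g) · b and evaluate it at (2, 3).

∂g/∂x = -8*x + 3
∂g/∂y = 0
∇g at (2, 3) = (-13, 0)
∇g · b = (-13)(2) + (0)(-1) = -26

-26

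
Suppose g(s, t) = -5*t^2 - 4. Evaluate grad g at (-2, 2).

∂g/∂s = 0
∂g/∂t = -10*t
∇g = (0, -10*t)
At (-2, 2): (0, -20).

(0, -20)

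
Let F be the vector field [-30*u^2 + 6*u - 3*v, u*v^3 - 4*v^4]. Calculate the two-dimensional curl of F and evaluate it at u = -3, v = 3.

30

∂F₂/∂u = v^3
∂F₁/∂v = -3
Scalar curl = v^3 + 3
At (-3, 3): 30.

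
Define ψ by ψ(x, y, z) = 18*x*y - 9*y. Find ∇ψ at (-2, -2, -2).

(-36, -45, 0)

∂ψ/∂x = 18*y
∂ψ/∂y = 18*x - 9
∂ψ/∂z = 0
∇ψ = (18*y, 18*x - 9, 0)
At (-2, -2, -2): (-36, -45, 0).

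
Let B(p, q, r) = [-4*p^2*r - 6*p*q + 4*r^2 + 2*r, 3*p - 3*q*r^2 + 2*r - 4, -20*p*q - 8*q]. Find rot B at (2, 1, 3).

(∇×B)₁ = ∂B₃/∂q − ∂B₂/∂r = -20*p + 6*q*r - 10
(∇×B)₂ = ∂B₁/∂r − ∂B₃/∂p = -4*p^2 + 20*q + 8*r + 2
(∇×B)₃ = ∂B₂/∂p − ∂B₁/∂q = 6*p + 3
∇×B = (-20*p + 6*q*r - 10, -4*p^2 + 20*q + 8*r + 2, 6*p + 3)
At (2, 1, 3): (-32, 30, 15).

(-32, 30, 15)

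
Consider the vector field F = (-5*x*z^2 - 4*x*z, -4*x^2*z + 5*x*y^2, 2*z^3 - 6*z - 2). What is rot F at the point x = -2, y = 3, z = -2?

(∇×F)₁ = ∂F₃/∂y − ∂F₂/∂z = 4*x^2
(∇×F)₂ = ∂F₁/∂z − ∂F₃/∂x = -10*x*z - 4*x
(∇×F)₃ = ∂F₂/∂x − ∂F₁/∂y = -8*x*z + 5*y^2
∇×F = (4*x^2, -10*x*z - 4*x, -8*x*z + 5*y^2)
At (-2, 3, -2): (16, -32, 13).

(16, -32, 13)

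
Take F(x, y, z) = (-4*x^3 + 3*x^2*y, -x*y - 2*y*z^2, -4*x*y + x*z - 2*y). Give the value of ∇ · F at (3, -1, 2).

∂F₁/∂x = -12*x^2 + 6*x*y
∂F₂/∂y = -x - 2*z^2
∂F₃/∂z = x
∇·F = -12*x^2 + 6*x*y - 2*z^2
At (3, -1, 2): -134.

-134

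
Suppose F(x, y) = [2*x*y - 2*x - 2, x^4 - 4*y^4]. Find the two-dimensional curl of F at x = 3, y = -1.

∂F₂/∂x = 4*x^3
∂F₁/∂y = 2*x
Scalar curl = 4*x^3 - 2*x
At (3, -1): 102.

102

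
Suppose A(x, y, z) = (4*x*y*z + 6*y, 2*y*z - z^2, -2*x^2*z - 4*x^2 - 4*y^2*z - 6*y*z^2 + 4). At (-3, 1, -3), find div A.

-4

∂A₁/∂x = 4*y*z
∂A₂/∂y = 2*z
∂A₃/∂z = -2*x^2 - 4*y^2 - 12*y*z
∇·A = -2*x^2 - 4*y^2 - 8*y*z + 2*z
At (-3, 1, -3): -4.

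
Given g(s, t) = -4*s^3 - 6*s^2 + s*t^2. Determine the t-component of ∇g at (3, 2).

12

(∇g)_2 = ∂g/∂t = 2*s*t
At (3, 2): 12.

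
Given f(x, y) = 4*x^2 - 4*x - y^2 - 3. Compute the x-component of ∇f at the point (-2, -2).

(∇f)_1 = ∂f/∂x = 8*x - 4
At (-2, -2): -20.

-20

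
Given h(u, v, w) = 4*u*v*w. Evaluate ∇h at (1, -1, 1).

(-4, 4, -4)

∂h/∂u = 4*v*w
∂h/∂v = 4*u*w
∂h/∂w = 4*u*v
∇h = (4*v*w, 4*u*w, 4*u*v)
At (1, -1, 1): (-4, 4, -4).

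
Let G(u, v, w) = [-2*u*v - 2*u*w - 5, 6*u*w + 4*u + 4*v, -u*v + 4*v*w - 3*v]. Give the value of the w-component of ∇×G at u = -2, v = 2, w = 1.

(∇×G)_3 = ∂G₂/∂u − ∂G₁/∂v
= 6*w + 4 − (-2*u)
= 2*u + 6*w + 4
At (-2, 2, 1): 6.

6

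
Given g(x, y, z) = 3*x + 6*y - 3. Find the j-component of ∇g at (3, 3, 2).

(∇g)_2 = ∂g/∂y = 6
At (3, 3, 2): 6.

6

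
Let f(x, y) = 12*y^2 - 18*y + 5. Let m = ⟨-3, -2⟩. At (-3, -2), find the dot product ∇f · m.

132

∂f/∂x = 0
∂f/∂y = 24*y - 18
∇f at (-3, -2) = (0, -66)
∇f · m = (0)(-3) + (-66)(-2) = 132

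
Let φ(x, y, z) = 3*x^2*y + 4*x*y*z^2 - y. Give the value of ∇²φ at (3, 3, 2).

∂²φ/∂x² = 6*y
∂²φ/∂y² = 0
∂²φ/∂z² = 8*x*y
∇²φ = 8*x*y + 6*y
At (3, 3, 2): 90.

90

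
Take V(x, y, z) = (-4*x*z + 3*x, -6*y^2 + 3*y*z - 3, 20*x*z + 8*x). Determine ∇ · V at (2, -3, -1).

80

∂V₁/∂x = -4*z + 3
∂V₂/∂y = -12*y + 3*z
∂V₃/∂z = 20*x
∇·V = 20*x - 12*y - z + 3
At (2, -3, -1): 80.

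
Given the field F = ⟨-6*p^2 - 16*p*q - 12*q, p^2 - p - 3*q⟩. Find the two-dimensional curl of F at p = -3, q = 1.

∂F₂/∂p = 2*p - 1
∂F₁/∂q = -16*p - 12
Scalar curl = 18*p + 11
At (-3, 1): -43.

-43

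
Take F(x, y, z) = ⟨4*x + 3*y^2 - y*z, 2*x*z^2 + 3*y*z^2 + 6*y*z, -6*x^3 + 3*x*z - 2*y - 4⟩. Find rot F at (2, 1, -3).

(34, 80, 9)

(∇×F)₁ = ∂F₃/∂y − ∂F₂/∂z = -4*x*z - 6*y*z - 6*y - 2
(∇×F)₂ = ∂F₁/∂z − ∂F₃/∂x = 18*x^2 - y - 3*z
(∇×F)₃ = ∂F₂/∂x − ∂F₁/∂y = -6*y + 2*z^2 + z
∇×F = (-4*x*z - 6*y*z - 6*y - 2, 18*x^2 - y - 3*z, -6*y + 2*z^2 + z)
At (2, 1, -3): (34, 80, 9).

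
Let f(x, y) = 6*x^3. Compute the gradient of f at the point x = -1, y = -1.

(18, 0)

∂f/∂x = 18*x^2
∂f/∂y = 0
∇f = (18*x^2, 0)
At (-1, -1): (18, 0).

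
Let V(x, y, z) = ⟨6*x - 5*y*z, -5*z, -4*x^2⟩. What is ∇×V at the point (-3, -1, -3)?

(5, -19, -15)

(∇×V)₁ = ∂V₃/∂y − ∂V₂/∂z = 5
(∇×V)₂ = ∂V₁/∂z − ∂V₃/∂x = 8*x - 5*y
(∇×V)₃ = ∂V₂/∂x − ∂V₁/∂y = 5*z
∇×V = (5, 8*x - 5*y, 5*z)
At (-3, -1, -3): (5, -19, -15).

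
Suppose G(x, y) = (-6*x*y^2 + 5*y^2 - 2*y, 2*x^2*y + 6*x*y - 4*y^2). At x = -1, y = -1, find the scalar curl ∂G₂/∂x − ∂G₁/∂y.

∂G₂/∂x = 4*x*y + 6*y
∂G₁/∂y = -12*x*y + 10*y - 2
Scalar curl = 16*x*y - 4*y + 2
At (-1, -1): 22.

22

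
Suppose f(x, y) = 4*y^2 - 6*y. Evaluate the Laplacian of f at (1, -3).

∂²f/∂x² = 0
∂²f/∂y² = 8
∇²f = 8
At (1, -3): 8.

8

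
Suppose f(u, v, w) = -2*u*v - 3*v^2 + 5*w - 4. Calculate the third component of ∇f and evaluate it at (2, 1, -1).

5

(∇f)_3 = ∂f/∂w = 5
At (2, 1, -1): 5.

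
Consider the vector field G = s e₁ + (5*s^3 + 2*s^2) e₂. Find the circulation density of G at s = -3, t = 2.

123

∂G₂/∂s = 15*s^2 + 4*s
∂G₁/∂t = 0
Scalar curl = 15*s^2 + 4*s
At (-3, 2): 123.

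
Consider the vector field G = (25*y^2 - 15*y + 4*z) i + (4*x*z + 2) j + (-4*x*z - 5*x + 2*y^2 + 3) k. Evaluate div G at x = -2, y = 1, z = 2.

∂G₁/∂x = 0
∂G₂/∂y = 0
∂G₃/∂z = -4*x
∇·G = -4*x
At (-2, 1, 2): 8.

8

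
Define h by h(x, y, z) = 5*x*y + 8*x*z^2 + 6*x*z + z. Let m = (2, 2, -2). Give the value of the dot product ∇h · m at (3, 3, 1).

∂h/∂x = 5*y + 8*z^2 + 6*z
∂h/∂y = 5*x
∂h/∂z = 16*x*z + 6*x + 1
∇h at (3, 3, 1) = (29, 15, 67)
∇h · m = (29)(2) + (15)(2) + (67)(-2) = -46

-46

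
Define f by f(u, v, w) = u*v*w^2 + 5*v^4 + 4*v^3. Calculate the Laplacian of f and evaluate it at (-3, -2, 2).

∂²f/∂u² = 0
∂²f/∂v² = 12*v*(5*v + 2)
∂²f/∂w² = 2*u*v
∇²f = 2*u*v + 60*v^2 + 24*v
At (-3, -2, 2): 204.

204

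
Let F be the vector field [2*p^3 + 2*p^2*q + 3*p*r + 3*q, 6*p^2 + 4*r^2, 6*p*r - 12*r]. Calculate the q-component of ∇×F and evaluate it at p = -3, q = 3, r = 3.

-27

(∇×F)_2 = ∂F₁/∂r − ∂F₃/∂p
= 3*p − (6*r)
= 3*p - 6*r
At (-3, 3, 3): -27.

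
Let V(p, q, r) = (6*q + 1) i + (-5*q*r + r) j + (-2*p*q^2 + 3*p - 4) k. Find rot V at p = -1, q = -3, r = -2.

(-28, 15, -6)

(∇×V)₁ = ∂V₃/∂q − ∂V₂/∂r = -4*p*q + 5*q - 1
(∇×V)₂ = ∂V₁/∂r − ∂V₃/∂p = 2*q^2 - 3
(∇×V)₃ = ∂V₂/∂p − ∂V₁/∂q = -6
∇×V = (-4*p*q + 5*q - 1, 2*q^2 - 3, -6)
At (-1, -3, -2): (-28, 15, -6).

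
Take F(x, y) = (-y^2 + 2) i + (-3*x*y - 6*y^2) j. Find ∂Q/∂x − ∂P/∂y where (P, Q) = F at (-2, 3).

∂F₂/∂x = -3*y
∂F₁/∂y = -2*y
Scalar curl = -y
At (-2, 3): -3.

-3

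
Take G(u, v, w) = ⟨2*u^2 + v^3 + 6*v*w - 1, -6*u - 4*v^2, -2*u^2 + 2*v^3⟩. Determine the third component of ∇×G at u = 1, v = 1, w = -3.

(∇×G)_3 = ∂G₂/∂u − ∂G₁/∂v
= -6 − (3*v^2 + 6*w)
= -3*v^2 - 6*w - 6
At (1, 1, -3): 9.

9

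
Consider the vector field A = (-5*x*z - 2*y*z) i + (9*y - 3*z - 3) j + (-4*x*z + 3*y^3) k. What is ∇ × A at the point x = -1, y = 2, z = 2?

(∇×A)₁ = ∂A₃/∂y − ∂A₂/∂z = 9*y^2 + 3
(∇×A)₂ = ∂A₁/∂z − ∂A₃/∂x = -5*x - 2*y + 4*z
(∇×A)₃ = ∂A₂/∂x − ∂A₁/∂y = 2*z
∇×A = (9*y^2 + 3, -5*x - 2*y + 4*z, 2*z)
At (-1, 2, 2): (39, 9, 4).

(39, 9, 4)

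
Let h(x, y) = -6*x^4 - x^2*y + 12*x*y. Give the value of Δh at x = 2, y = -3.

∂²h/∂x² = -2*(36*x^2 + y)
∂²h/∂y² = 0
∇²h = -72*x^2 - 2*y
At (2, -3): -282.

-282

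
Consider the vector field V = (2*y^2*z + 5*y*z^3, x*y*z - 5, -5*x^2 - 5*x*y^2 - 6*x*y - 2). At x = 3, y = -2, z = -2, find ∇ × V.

(∇×V)₁ = ∂V₃/∂y − ∂V₂/∂z = -11*x*y - 6*x
(∇×V)₂ = ∂V₁/∂z − ∂V₃/∂x = 10*x + 7*y^2 + 15*y*z^2 + 6*y
(∇×V)₃ = ∂V₂/∂x − ∂V₁/∂y = -3*y*z - 5*z^3
∇×V = (-11*x*y - 6*x, 10*x + 7*y^2 + 15*y*z^2 + 6*y, -3*y*z - 5*z^3)
At (3, -2, -2): (48, -74, 28).

(48, -74, 28)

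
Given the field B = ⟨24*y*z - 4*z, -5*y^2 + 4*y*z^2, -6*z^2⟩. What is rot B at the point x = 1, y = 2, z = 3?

(∇×B)₁ = ∂B₃/∂y − ∂B₂/∂z = -8*y*z
(∇×B)₂ = ∂B₁/∂z − ∂B₃/∂x = 24*y - 4
(∇×B)₃ = ∂B₂/∂x − ∂B₁/∂y = -24*z
∇×B = (-8*y*z, 24*y - 4, -24*z)
At (1, 2, 3): (-48, 44, -72).

(-48, 44, -72)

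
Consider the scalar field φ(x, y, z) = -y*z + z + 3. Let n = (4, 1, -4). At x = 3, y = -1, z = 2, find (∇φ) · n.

∂φ/∂x = 0
∂φ/∂y = -z
∂φ/∂z = -y + 1
∇φ at (3, -1, 2) = (0, -2, 2)
∇φ · n = (0)(4) + (-2)(1) + (2)(-4) = -10

-10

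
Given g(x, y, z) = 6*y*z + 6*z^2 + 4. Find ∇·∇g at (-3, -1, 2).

∂²g/∂x² = 0
∂²g/∂y² = 0
∂²g/∂z² = 12
∇²g = 12
At (-3, -1, 2): 12.

12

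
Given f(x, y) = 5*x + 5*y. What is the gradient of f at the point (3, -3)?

(5, 5)

∂f/∂x = 5
∂f/∂y = 5
∇f = (5, 5)
At (3, -3): (5, 5).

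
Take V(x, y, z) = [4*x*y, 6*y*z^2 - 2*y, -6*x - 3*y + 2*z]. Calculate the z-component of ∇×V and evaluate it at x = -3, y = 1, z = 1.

12

(∇×V)_3 = ∂V₂/∂x − ∂V₁/∂y
= 0 − (4*x)
= -4*x
At (-3, 1, 1): 12.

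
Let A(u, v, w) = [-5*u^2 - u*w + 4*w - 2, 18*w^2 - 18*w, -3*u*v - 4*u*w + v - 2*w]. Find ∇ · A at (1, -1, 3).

∂A₁/∂u = -10*u - w
∂A₂/∂v = 0
∂A₃/∂w = -4*u - 2
∇·A = -14*u - w - 2
At (1, -1, 3): -19.

-19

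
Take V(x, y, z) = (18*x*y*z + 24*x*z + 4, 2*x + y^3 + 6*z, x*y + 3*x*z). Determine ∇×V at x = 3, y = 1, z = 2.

(∇×V)₁ = ∂V₃/∂y − ∂V₂/∂z = x - 6
(∇×V)₂ = ∂V₁/∂z − ∂V₃/∂x = 18*x*y + 24*x - y - 3*z
(∇×V)₃ = ∂V₂/∂x − ∂V₁/∂y = -18*x*z + 2
∇×V = (x - 6, 18*x*y + 24*x - y - 3*z, -18*x*z + 2)
At (3, 1, 2): (-3, 119, -106).

(-3, 119, -106)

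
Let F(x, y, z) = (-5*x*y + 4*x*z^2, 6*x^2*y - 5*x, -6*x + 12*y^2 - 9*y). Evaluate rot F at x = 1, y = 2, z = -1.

(∇×F)₁ = ∂F₃/∂y − ∂F₂/∂z = 24*y - 9
(∇×F)₂ = ∂F₁/∂z − ∂F₃/∂x = 8*x*z + 6
(∇×F)₃ = ∂F₂/∂x − ∂F₁/∂y = 12*x*y + 5*x - 5
∇×F = (24*y - 9, 8*x*z + 6, 12*x*y + 5*x - 5)
At (1, 2, -1): (39, -2, 24).

(39, -2, 24)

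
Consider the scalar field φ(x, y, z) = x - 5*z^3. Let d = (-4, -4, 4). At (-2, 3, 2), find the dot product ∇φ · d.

∂φ/∂x = 1
∂φ/∂y = 0
∂φ/∂z = -15*z^2
∇φ at (-2, 3, 2) = (1, 0, -60)
∇φ · d = (1)(-4) + (0)(-4) + (-60)(4) = -244

-244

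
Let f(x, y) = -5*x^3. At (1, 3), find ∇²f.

∂²f/∂x² = -30*x
∂²f/∂y² = 0
∇²f = -30*x
At (1, 3): -30.

-30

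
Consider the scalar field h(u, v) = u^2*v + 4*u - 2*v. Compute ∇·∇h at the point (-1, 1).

2

∂²h/∂u² = 2*v
∂²h/∂v² = 0
∇²h = 2*v
At (-1, 1): 2.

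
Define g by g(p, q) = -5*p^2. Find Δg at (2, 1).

∂²g/∂p² = -10
∂²g/∂q² = 0
∇²g = -10
At (2, 1): -10.

-10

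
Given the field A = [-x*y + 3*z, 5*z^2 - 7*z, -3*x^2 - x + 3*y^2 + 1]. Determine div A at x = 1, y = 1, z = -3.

∂A₁/∂x = -y
∂A₂/∂y = 0
∂A₃/∂z = 0
∇·A = -y
At (1, 1, -3): -1.

-1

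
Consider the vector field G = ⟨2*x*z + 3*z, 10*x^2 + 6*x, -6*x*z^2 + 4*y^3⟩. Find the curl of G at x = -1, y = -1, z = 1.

(12, 7, -14)

(∇×G)₁ = ∂G₃/∂y − ∂G₂/∂z = 12*y^2
(∇×G)₂ = ∂G₁/∂z − ∂G₃/∂x = 2*x + 6*z^2 + 3
(∇×G)₃ = ∂G₂/∂x − ∂G₁/∂y = 20*x + 6
∇×G = (12*y^2, 2*x + 6*z^2 + 3, 20*x + 6)
At (-1, -1, 1): (12, 7, -14).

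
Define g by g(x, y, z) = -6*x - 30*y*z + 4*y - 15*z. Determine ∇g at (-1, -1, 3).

(-6, -86, 15)

∂g/∂x = -6
∂g/∂y = -30*z + 4
∂g/∂z = -30*y - 15
∇g = (-6, -30*z + 4, -30*y - 15)
At (-1, -1, 3): (-6, -86, 15).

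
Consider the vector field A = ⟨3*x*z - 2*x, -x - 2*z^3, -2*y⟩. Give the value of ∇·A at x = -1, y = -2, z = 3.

7

∂A₁/∂x = 3*z - 2
∂A₂/∂y = 0
∂A₃/∂z = 0
∇·A = 3*z - 2
At (-1, -2, 3): 7.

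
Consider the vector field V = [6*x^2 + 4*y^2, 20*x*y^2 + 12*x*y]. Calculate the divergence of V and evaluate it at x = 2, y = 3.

∂V₁/∂x = 12*x
∂V₂/∂y = 40*x*y + 12*x
∇·V = 40*x*y + 24*x
At (2, 3): 288.

288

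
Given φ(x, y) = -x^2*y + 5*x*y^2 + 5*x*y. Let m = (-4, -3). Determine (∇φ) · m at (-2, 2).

10

∂φ/∂x = -2*x*y + 5*y^2 + 5*y
∂φ/∂y = -x^2 + 10*x*y + 5*x
∇φ at (-2, 2) = (38, -54)
∇φ · m = (38)(-4) + (-54)(-3) = 10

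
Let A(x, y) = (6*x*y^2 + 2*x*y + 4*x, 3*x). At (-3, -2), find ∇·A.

∂A₁/∂x = 6*y^2 + 2*y + 4
∂A₂/∂y = 0
∇·A = 6*y^2 + 2*y + 4
At (-3, -2): 24.

24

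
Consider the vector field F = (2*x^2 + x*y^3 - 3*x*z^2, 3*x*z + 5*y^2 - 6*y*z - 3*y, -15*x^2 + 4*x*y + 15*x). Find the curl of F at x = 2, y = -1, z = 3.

(-4, 13, 3)

(∇×F)₁ = ∂F₃/∂y − ∂F₂/∂z = x + 6*y
(∇×F)₂ = ∂F₁/∂z − ∂F₃/∂x = -6*x*z + 30*x - 4*y - 15
(∇×F)₃ = ∂F₂/∂x − ∂F₁/∂y = -3*x*y^2 + 3*z
∇×F = (x + 6*y, -6*x*z + 30*x - 4*y - 15, -3*x*y^2 + 3*z)
At (2, -1, 3): (-4, 13, 3).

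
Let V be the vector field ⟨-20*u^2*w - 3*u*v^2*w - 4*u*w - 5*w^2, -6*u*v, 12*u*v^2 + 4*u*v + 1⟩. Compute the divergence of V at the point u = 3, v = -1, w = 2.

∂V₁/∂u = -40*u*w - 3*v^2*w - 4*w
∂V₂/∂v = -6*u
∂V₃/∂w = 0
∇·V = -40*u*w - 6*u - 3*v^2*w - 4*w
At (3, -1, 2): -272.

-272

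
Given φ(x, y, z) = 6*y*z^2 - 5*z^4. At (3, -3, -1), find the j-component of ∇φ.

(∇φ)_2 = ∂φ/∂y = 6*z^2
At (3, -3, -1): 6.

6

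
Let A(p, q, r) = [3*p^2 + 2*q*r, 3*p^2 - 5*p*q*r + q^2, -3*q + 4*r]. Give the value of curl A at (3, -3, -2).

(-48, -6, -8)

(∇×A)₁ = ∂A₃/∂q − ∂A₂/∂r = 5*p*q - 3
(∇×A)₂ = ∂A₁/∂r − ∂A₃/∂p = 2*q
(∇×A)₃ = ∂A₂/∂p − ∂A₁/∂q = 6*p - 5*q*r - 2*r
∇×A = (5*p*q - 3, 2*q, 6*p - 5*q*r - 2*r)
At (3, -3, -2): (-48, -6, -8).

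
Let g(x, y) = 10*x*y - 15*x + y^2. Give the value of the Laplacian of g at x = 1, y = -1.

2

∂²g/∂x² = 0
∂²g/∂y² = 2
∇²g = 2
At (1, -1): 2.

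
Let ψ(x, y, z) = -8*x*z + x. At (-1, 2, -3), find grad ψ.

∂ψ/∂x = -8*z + 1
∂ψ/∂y = 0
∂ψ/∂z = -8*x
∇ψ = (-8*z + 1, 0, -8*x)
At (-1, 2, -3): (25, 0, 8).

(25, 0, 8)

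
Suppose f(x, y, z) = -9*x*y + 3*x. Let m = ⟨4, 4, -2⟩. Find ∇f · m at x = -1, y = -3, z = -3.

156

∂f/∂x = -9*y + 3
∂f/∂y = -9*x
∂f/∂z = 0
∇f at (-1, -3, -3) = (30, 9, 0)
∇f · m = (30)(4) + (9)(4) + (0)(-2) = 156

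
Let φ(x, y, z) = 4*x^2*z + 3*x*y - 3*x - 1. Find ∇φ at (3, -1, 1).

∂φ/∂x = 8*x*z + 3*y - 3
∂φ/∂y = 3*x
∂φ/∂z = 4*x^2
∇φ = (8*x*z + 3*y - 3, 3*x, 4*x^2)
At (3, -1, 1): (18, 9, 36).

(18, 9, 36)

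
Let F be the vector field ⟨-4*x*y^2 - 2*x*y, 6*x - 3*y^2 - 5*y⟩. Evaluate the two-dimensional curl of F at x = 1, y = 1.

∂F₂/∂x = 6
∂F₁/∂y = -8*x*y - 2*x
Scalar curl = 8*x*y + 2*x + 6
At (1, 1): 16.

16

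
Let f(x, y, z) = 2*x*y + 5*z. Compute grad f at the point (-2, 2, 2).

∂f/∂x = 2*y
∂f/∂y = 2*x
∂f/∂z = 5
∇f = (2*y, 2*x, 5)
At (-2, 2, 2): (4, -4, 5).

(4, -4, 5)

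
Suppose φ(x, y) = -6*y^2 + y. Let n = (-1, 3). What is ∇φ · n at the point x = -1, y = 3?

∂φ/∂x = 0
∂φ/∂y = -12*y + 1
∇φ at (-1, 3) = (0, -35)
∇φ · n = (0)(-1) + (-35)(3) = -105

-105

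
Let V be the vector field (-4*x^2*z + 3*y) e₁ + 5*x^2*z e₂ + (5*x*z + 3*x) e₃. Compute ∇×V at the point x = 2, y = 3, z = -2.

(∇×V)₁ = ∂V₃/∂y − ∂V₂/∂z = -5*x^2
(∇×V)₂ = ∂V₁/∂z − ∂V₃/∂x = -4*x^2 - 5*z - 3
(∇×V)₃ = ∂V₂/∂x − ∂V₁/∂y = 10*x*z - 3
∇×V = (-5*x^2, -4*x^2 - 5*z - 3, 10*x*z - 3)
At (2, 3, -2): (-20, -9, -43).

(-20, -9, -43)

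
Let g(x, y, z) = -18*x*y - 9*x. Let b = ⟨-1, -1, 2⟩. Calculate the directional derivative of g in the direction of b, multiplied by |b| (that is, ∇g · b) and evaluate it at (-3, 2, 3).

-9

∂g/∂x = -18*y - 9
∂g/∂y = -18*x
∂g/∂z = 0
∇g at (-3, 2, 3) = (-45, 54, 0)
∇g · b = (-45)(-1) + (54)(-1) + (0)(2) = -9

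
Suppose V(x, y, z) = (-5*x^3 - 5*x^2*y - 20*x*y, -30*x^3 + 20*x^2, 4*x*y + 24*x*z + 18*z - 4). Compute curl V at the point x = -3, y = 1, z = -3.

(-12, 68, -945)

(∇×V)₁ = ∂V₃/∂y − ∂V₂/∂z = 4*x
(∇×V)₂ = ∂V₁/∂z − ∂V₃/∂x = -4*y - 24*z
(∇×V)₃ = ∂V₂/∂x − ∂V₁/∂y = -85*x^2 + 60*x
∇×V = (4*x, -4*y - 24*z, -85*x^2 + 60*x)
At (-3, 1, -3): (-12, 68, -945).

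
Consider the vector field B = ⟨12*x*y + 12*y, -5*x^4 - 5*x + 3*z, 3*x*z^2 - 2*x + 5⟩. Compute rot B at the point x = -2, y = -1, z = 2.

(∇×B)₁ = ∂B₃/∂y − ∂B₂/∂z = -3
(∇×B)₂ = ∂B₁/∂z − ∂B₃/∂x = -3*z^2 + 2
(∇×B)₃ = ∂B₂/∂x − ∂B₁/∂y = -20*x^3 - 12*x - 17
∇×B = (-3, -3*z^2 + 2, -20*x^3 - 12*x - 17)
At (-2, -1, 2): (-3, -10, 167).

(-3, -10, 167)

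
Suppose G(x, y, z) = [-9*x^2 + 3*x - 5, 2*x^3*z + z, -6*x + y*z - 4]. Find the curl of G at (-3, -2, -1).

(∇×G)₁ = ∂G₃/∂y − ∂G₂/∂z = -2*x^3 + z - 1
(∇×G)₂ = ∂G₁/∂z − ∂G₃/∂x = 6
(∇×G)₃ = ∂G₂/∂x − ∂G₁/∂y = 6*x^2*z
∇×G = (-2*x^3 + z - 1, 6, 6*x^2*z)
At (-3, -2, -1): (52, 6, -54).

(52, 6, -54)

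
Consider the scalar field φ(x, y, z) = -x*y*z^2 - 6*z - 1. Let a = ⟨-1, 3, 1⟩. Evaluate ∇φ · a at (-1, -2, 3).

-9

∂φ/∂x = -y*z^2
∂φ/∂y = -x*z^2
∂φ/∂z = -2*x*y*z - 6
∇φ at (-1, -2, 3) = (18, 9, -18)
∇φ · a = (18)(-1) + (9)(3) + (-18)(1) = -9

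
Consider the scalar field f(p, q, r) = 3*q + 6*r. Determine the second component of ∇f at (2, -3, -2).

(∇f)_2 = ∂f/∂q = 3
At (2, -3, -2): 3.

3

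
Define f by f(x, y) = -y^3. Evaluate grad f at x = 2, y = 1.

∂f/∂x = 0
∂f/∂y = -3*y^2
∇f = (0, -3*y^2)
At (2, 1): (0, -3).

(0, -3)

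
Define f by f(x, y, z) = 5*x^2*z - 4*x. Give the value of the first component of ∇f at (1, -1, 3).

26

(∇f)_1 = ∂f/∂x = 10*x*z - 4
At (1, -1, 3): 26.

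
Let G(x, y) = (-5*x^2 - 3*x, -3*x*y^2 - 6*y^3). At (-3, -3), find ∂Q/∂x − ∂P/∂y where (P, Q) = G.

-27

∂G₂/∂x = -3*y^2
∂G₁/∂y = 0
Scalar curl = -3*y^2
At (-3, -3): -27.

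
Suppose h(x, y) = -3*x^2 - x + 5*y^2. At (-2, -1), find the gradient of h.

(11, -10)

∂h/∂x = -6*x - 1
∂h/∂y = 10*y
∇h = (-6*x - 1, 10*y)
At (-2, -1): (11, -10).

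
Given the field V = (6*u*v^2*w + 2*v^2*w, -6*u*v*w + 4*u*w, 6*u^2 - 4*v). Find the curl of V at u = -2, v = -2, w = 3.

(28, -16, -72)

(∇×V)₁ = ∂V₃/∂v − ∂V₂/∂w = 6*u*v - 4*u - 4
(∇×V)₂ = ∂V₁/∂w − ∂V₃/∂u = 6*u*v^2 - 12*u + 2*v^2
(∇×V)₃ = ∂V₂/∂u − ∂V₁/∂v = -12*u*v*w - 10*v*w + 4*w
∇×V = (6*u*v - 4*u - 4, 6*u*v^2 - 12*u + 2*v^2, -12*u*v*w - 10*v*w + 4*w)
At (-2, -2, 3): (28, -16, -72).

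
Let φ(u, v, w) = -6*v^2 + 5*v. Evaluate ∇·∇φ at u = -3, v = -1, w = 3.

∂²φ/∂u² = 0
∂²φ/∂v² = -12
∂²φ/∂w² = 0
∇²φ = -12
At (-3, -1, 3): -12.

-12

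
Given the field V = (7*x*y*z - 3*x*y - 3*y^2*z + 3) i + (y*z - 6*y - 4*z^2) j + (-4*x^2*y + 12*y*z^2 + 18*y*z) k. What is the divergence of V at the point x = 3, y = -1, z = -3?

69

∂V₁/∂x = 7*y*z - 3*y
∂V₂/∂y = z - 6
∂V₃/∂z = 24*y*z + 18*y
∇·V = 31*y*z + 15*y + z - 6
At (3, -1, -3): 69.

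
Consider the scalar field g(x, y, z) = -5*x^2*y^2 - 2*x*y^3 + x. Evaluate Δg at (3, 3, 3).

-288

∂²g/∂x² = -10*y^2
∂²g/∂y² = -2*x*(5*x + 6*y)
∂²g/∂z² = 0
∇²g = -10*x^2 - 12*x*y - 10*y^2
At (3, 3, 3): -288.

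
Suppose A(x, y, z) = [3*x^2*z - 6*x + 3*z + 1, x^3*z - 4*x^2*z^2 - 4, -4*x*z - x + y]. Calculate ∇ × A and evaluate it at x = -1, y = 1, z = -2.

(∇×A)₁ = ∂A₃/∂y − ∂A₂/∂z = -x^3 + 8*x^2*z + 1
(∇×A)₂ = ∂A₁/∂z − ∂A₃/∂x = 3*x^2 + 4*z + 4
(∇×A)₃ = ∂A₂/∂x − ∂A₁/∂y = 3*x^2*z - 8*x*z^2
∇×A = (-x^3 + 8*x^2*z + 1, 3*x^2 + 4*z + 4, 3*x^2*z - 8*x*z^2)
At (-1, 1, -2): (-14, -1, 26).

(-14, -1, 26)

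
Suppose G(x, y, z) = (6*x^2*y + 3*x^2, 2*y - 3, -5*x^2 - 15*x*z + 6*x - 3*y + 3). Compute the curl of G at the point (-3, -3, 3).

(∇×G)₁ = ∂G₃/∂y − ∂G₂/∂z = -3
(∇×G)₂ = ∂G₁/∂z − ∂G₃/∂x = 10*x + 15*z - 6
(∇×G)₃ = ∂G₂/∂x − ∂G₁/∂y = -6*x^2
∇×G = (-3, 10*x + 15*z - 6, -6*x^2)
At (-3, -3, 3): (-3, 9, -54).

(-3, 9, -54)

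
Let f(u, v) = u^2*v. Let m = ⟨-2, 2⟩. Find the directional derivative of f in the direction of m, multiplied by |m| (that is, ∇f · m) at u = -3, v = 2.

42

∂f/∂u = 2*u*v
∂f/∂v = u^2
∇f at (-3, 2) = (-12, 9)
∇f · m = (-12)(-2) + (9)(2) = 42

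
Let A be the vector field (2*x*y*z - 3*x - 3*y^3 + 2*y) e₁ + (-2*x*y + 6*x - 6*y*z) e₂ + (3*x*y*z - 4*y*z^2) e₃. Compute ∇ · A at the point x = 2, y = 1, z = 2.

-25

∂A₁/∂x = 2*y*z - 3
∂A₂/∂y = -2*x - 6*z
∂A₃/∂z = 3*x*y - 8*y*z
∇·A = 3*x*y - 2*x - 6*y*z - 6*z - 3
At (2, 1, 2): -25.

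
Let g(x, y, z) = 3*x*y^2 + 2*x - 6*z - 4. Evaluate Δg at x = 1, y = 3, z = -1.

∂²g/∂x² = 0
∂²g/∂y² = 6*x
∂²g/∂z² = 0
∇²g = 6*x
At (1, 3, -1): 6.

6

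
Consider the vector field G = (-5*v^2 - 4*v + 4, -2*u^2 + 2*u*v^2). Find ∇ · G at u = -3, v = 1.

∂G₁/∂u = 0
∂G₂/∂v = 4*u*v
∇·G = 4*u*v
At (-3, 1): -12.

-12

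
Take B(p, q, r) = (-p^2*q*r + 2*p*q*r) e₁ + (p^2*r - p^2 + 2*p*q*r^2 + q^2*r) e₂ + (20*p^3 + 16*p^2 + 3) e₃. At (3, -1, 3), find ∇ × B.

(26, -633, 3)

(∇×B)₁ = ∂B₃/∂q − ∂B₂/∂r = -p^2 - 4*p*q*r - q^2
(∇×B)₂ = ∂B₁/∂r − ∂B₃/∂p = -p^2*q - 60*p^2 + 2*p*q - 32*p
(∇×B)₃ = ∂B₂/∂p − ∂B₁/∂q = p^2*r - 2*p + 2*q*r^2
∇×B = (-p^2 - 4*p*q*r - q^2, -p^2*q - 60*p^2 + 2*p*q - 32*p, p^2*r - 2*p + 2*q*r^2)
At (3, -1, 3): (26, -633, 3).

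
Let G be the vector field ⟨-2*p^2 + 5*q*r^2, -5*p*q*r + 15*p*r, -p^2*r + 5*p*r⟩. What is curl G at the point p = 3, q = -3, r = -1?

(∇×G)₁ = ∂G₃/∂q − ∂G₂/∂r = 5*p*q - 15*p
(∇×G)₂ = ∂G₁/∂r − ∂G₃/∂p = 2*p*r + 10*q*r - 5*r
(∇×G)₃ = ∂G₂/∂p − ∂G₁/∂q = -5*q*r - 5*r^2 + 15*r
∇×G = (5*p*q - 15*p, 2*p*r + 10*q*r - 5*r, -5*q*r - 5*r^2 + 15*r)
At (3, -3, -1): (-90, 29, -35).

(-90, 29, -35)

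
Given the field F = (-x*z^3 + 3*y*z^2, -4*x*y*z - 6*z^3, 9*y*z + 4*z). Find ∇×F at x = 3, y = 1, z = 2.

(102, -24, -20)

(∇×F)₁ = ∂F₃/∂y − ∂F₂/∂z = 4*x*y + 18*z^2 + 9*z
(∇×F)₂ = ∂F₁/∂z − ∂F₃/∂x = -3*x*z^2 + 6*y*z
(∇×F)₃ = ∂F₂/∂x − ∂F₁/∂y = -4*y*z - 3*z^2
∇×F = (4*x*y + 18*z^2 + 9*z, -3*x*z^2 + 6*y*z, -4*y*z - 3*z^2)
At (3, 1, 2): (102, -24, -20).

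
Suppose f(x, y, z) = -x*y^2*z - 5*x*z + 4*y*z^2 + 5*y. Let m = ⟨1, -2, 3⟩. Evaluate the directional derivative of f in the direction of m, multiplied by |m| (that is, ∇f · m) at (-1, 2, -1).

∂f/∂x = -y^2*z - 5*z
∂f/∂y = -2*x*y*z + 4*z^2 + 5
∂f/∂z = -x*y^2 - 5*x + 8*y*z
∇f at (-1, 2, -1) = (9, 5, -7)
∇f · m = (9)(1) + (5)(-2) + (-7)(3) = -22

-22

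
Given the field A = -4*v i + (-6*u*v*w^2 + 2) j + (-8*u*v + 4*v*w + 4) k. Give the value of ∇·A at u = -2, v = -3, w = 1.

∂A₁/∂u = 0
∂A₂/∂v = -6*u*w^2
∂A₃/∂w = 4*v
∇·A = -6*u*w^2 + 4*v
At (-2, -3, 1): 0.

0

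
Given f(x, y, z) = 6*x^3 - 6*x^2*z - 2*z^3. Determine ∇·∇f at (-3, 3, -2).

-60

∂²f/∂x² = 12*(3*x - z)
∂²f/∂y² = 0
∂²f/∂z² = -12*z
∇²f = 36*x - 24*z
At (-3, 3, -2): -60.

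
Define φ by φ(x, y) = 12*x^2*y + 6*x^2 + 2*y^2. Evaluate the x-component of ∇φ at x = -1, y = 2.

-60

(∇φ)_1 = ∂φ/∂x = 24*x*y + 12*x
At (-1, 2): -60.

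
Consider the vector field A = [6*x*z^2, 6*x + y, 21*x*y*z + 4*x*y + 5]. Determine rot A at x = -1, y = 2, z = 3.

(∇×A)₁ = ∂A₃/∂y − ∂A₂/∂z = 21*x*z + 4*x
(∇×A)₂ = ∂A₁/∂z − ∂A₃/∂x = 12*x*z - 21*y*z - 4*y
(∇×A)₃ = ∂A₂/∂x − ∂A₁/∂y = 6
∇×A = (21*x*z + 4*x, 12*x*z - 21*y*z - 4*y, 6)
At (-1, 2, 3): (-67, -170, 6).

(-67, -170, 6)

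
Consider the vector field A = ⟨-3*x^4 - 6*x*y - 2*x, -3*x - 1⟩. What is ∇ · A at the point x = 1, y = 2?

∂A₁/∂x = -12*x^3 - 6*y - 2
∂A₂/∂y = 0
∇·A = -12*x^3 - 6*y - 2
At (1, 2): -26.

-26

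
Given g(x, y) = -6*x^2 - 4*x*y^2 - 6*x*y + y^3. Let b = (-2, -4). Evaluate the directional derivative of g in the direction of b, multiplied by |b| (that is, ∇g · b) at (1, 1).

88

∂g/∂x = -12*x - 4*y^2 - 6*y
∂g/∂y = -8*x*y - 6*x + 3*y^2
∇g at (1, 1) = (-22, -11)
∇g · b = (-22)(-2) + (-11)(-4) = 88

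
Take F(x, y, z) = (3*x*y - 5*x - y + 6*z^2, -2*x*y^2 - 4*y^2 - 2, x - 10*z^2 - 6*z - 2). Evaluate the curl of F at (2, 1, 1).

(∇×F)₁ = ∂F₃/∂y − ∂F₂/∂z = 0
(∇×F)₂ = ∂F₁/∂z − ∂F₃/∂x = 12*z - 1
(∇×F)₃ = ∂F₂/∂x − ∂F₁/∂y = -3*x - 2*y^2 + 1
∇×F = (0, 12*z - 1, -3*x - 2*y^2 + 1)
At (2, 1, 1): (0, 11, -7).

(0, 11, -7)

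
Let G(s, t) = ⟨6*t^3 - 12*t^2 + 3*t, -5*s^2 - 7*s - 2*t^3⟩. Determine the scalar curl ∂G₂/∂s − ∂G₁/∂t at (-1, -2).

∂G₂/∂s = -10*s - 7
∂G₁/∂t = 18*t^2 - 24*t + 3
Scalar curl = -10*s - 18*t^2 + 24*t - 10
At (-1, -2): -120.

-120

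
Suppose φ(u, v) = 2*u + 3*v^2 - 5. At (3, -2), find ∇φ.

∂φ/∂u = 2
∂φ/∂v = 6*v
∇φ = (2, 6*v)
At (3, -2): (2, -12).

(2, -12)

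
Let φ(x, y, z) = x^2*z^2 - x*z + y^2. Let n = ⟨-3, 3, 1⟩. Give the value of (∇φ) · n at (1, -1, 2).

∂φ/∂x = 2*x*z^2 - z
∂φ/∂y = 2*y
∂φ/∂z = 2*x^2*z - x
∇φ at (1, -1, 2) = (6, -2, 3)
∇φ · n = (6)(-3) + (-2)(3) + (3)(1) = -21

-21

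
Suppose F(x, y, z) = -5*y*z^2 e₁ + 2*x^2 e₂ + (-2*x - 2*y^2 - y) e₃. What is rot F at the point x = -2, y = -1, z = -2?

(3, -18, 12)

(∇×F)₁ = ∂F₃/∂y − ∂F₂/∂z = -4*y - 1
(∇×F)₂ = ∂F₁/∂z − ∂F₃/∂x = -10*y*z + 2
(∇×F)₃ = ∂F₂/∂x − ∂F₁/∂y = 4*x + 5*z^2
∇×F = (-4*y - 1, -10*y*z + 2, 4*x + 5*z^2)
At (-2, -1, -2): (3, -18, 12).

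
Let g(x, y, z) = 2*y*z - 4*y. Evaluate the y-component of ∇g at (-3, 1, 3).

2

(∇g)_2 = ∂g/∂y = 2*z - 4
At (-3, 1, 3): 2.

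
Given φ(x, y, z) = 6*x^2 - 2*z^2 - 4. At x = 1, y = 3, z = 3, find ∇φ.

∂φ/∂x = 12*x
∂φ/∂y = 0
∂φ/∂z = -4*z
∇φ = (12*x, 0, -4*z)
At (1, 3, 3): (12, 0, -12).

(12, 0, -12)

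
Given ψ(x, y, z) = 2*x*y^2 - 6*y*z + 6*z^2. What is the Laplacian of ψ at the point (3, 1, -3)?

∂²ψ/∂x² = 0
∂²ψ/∂y² = 4*x
∂²ψ/∂z² = 12
∇²ψ = 4*x + 12
At (3, 1, -3): 24.

24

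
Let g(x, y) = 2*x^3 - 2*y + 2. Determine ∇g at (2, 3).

(24, -2)

∂g/∂x = 6*x^2
∂g/∂y = -2
∇g = (6*x^2, -2)
At (2, 3): (24, -2).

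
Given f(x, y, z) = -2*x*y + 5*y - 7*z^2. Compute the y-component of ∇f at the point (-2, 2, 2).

9

(∇f)_2 = ∂f/∂y = -2*x + 5
At (-2, 2, 2): 9.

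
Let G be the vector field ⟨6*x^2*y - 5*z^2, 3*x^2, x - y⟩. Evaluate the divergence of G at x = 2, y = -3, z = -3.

-72

∂G₁/∂x = 12*x*y
∂G₂/∂y = 0
∂G₃/∂z = 0
∇·G = 12*x*y
At (2, -3, -3): -72.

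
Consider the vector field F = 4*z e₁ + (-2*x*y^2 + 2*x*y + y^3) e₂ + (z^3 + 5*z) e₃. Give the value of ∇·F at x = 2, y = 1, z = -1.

7

∂F₁/∂x = 0
∂F₂/∂y = -4*x*y + 2*x + 3*y^2
∂F₃/∂z = 3*z^2 + 5
∇·F = -4*x*y + 2*x + 3*y^2 + 3*z^2 + 5
At (2, 1, -1): 7.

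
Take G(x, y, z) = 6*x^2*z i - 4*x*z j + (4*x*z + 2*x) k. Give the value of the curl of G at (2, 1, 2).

(∇×G)₁ = ∂G₃/∂y − ∂G₂/∂z = 4*x
(∇×G)₂ = ∂G₁/∂z − ∂G₃/∂x = 6*x^2 - 4*z - 2
(∇×G)₃ = ∂G₂/∂x − ∂G₁/∂y = -4*z
∇×G = (4*x, 6*x^2 - 4*z - 2, -4*z)
At (2, 1, 2): (8, 14, -8).

(8, 14, -8)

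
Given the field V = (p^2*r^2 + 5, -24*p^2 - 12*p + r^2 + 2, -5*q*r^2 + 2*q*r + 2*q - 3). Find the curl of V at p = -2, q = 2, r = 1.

(-3, 8, 84)

(∇×V)₁ = ∂V₃/∂q − ∂V₂/∂r = -5*r^2 + 2
(∇×V)₂ = ∂V₁/∂r − ∂V₃/∂p = 2*p^2*r
(∇×V)₃ = ∂V₂/∂p − ∂V₁/∂q = -48*p - 12
∇×V = (-5*r^2 + 2, 2*p^2*r, -48*p - 12)
At (-2, 2, 1): (-3, 8, 84).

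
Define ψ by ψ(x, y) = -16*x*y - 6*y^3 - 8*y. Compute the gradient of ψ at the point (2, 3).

(-48, -202)

∂ψ/∂x = -16*y
∂ψ/∂y = -16*x - 18*y^2 - 8
∇ψ = (-16*y, -16*x - 18*y^2 - 8)
At (2, 3): (-48, -202).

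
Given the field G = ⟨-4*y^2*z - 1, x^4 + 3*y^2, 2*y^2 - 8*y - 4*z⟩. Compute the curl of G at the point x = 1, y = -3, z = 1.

(∇×G)₁ = ∂G₃/∂y − ∂G₂/∂z = 4*y - 8
(∇×G)₂ = ∂G₁/∂z − ∂G₃/∂x = -4*y^2
(∇×G)₃ = ∂G₂/∂x − ∂G₁/∂y = 4*x^3 + 8*y*z
∇×G = (4*y - 8, -4*y^2, 4*x^3 + 8*y*z)
At (1, -3, 1): (-20, -36, -20).

(-20, -36, -20)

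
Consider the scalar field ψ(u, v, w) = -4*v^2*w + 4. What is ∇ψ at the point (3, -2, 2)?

∂ψ/∂u = 0
∂ψ/∂v = -8*v*w
∂ψ/∂w = -4*v^2
∇ψ = (0, -8*v*w, -4*v^2)
At (3, -2, 2): (0, 32, -16).

(0, 32, -16)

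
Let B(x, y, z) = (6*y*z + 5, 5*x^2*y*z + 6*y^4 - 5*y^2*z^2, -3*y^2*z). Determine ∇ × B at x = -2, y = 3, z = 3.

(∇×B)₁ = ∂B₃/∂y − ∂B₂/∂z = -5*x^2*y + 10*y^2*z - 6*y*z
(∇×B)₂ = ∂B₁/∂z − ∂B₃/∂x = 6*y
(∇×B)₃ = ∂B₂/∂x − ∂B₁/∂y = 10*x*y*z - 6*z
∇×B = (-5*x^2*y + 10*y^2*z - 6*y*z, 6*y, 10*x*y*z - 6*z)
At (-2, 3, 3): (156, 18, -198).

(156, 18, -198)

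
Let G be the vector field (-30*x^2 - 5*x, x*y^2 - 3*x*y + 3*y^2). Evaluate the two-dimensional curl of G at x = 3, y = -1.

∂G₂/∂x = y^2 - 3*y
∂G₁/∂y = 0
Scalar curl = y^2 - 3*y
At (3, -1): 4.

4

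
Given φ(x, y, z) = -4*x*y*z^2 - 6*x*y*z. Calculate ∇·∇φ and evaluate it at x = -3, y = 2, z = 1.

∂²φ/∂x² = 0
∂²φ/∂y² = 0
∂²φ/∂z² = -8*x*y
∇²φ = -8*x*y
At (-3, 2, 1): 48.

48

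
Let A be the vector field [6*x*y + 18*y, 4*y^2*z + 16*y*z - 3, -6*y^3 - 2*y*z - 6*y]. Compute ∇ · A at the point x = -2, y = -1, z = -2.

∂A₁/∂x = 6*y
∂A₂/∂y = 8*y*z + 16*z
∂A₃/∂z = -2*y
∇·A = 8*y*z + 4*y + 16*z
At (-2, -1, -2): -20.

-20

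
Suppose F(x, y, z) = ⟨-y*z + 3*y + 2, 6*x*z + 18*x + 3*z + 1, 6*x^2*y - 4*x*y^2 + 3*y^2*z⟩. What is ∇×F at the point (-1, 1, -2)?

(∇×F)₁ = ∂F₃/∂y − ∂F₂/∂z = 6*x^2 - 8*x*y - 6*x + 6*y*z - 3
(∇×F)₂ = ∂F₁/∂z − ∂F₃/∂x = -12*x*y + 4*y^2 - y
(∇×F)₃ = ∂F₂/∂x − ∂F₁/∂y = 7*z + 15
∇×F = (6*x^2 - 8*x*y - 6*x + 6*y*z - 3, -12*x*y + 4*y^2 - y, 7*z + 15)
At (-1, 1, -2): (5, 15, 1).

(5, 15, 1)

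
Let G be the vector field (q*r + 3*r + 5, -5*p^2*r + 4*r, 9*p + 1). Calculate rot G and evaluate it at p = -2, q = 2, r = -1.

(∇×G)₁ = ∂G₃/∂q − ∂G₂/∂r = 5*p^2 - 4
(∇×G)₂ = ∂G₁/∂r − ∂G₃/∂p = q - 6
(∇×G)₃ = ∂G₂/∂p − ∂G₁/∂q = -10*p*r - r
∇×G = (5*p^2 - 4, q - 6, -10*p*r - r)
At (-2, 2, -1): (16, -4, -19).

(16, -4, -19)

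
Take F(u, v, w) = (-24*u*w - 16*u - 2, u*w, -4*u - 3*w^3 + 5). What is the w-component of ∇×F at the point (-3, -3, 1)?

(∇×F)_3 = ∂F₂/∂u − ∂F₁/∂v
= w − (0)
= w
At (-3, -3, 1): 1.

1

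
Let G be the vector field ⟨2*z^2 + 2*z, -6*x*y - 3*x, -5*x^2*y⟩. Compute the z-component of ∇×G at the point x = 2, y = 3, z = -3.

(∇×G)_3 = ∂G₂/∂x − ∂G₁/∂y
= -6*y - 3 − (0)
= -6*y - 3
At (2, 3, -3): -21.

-21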